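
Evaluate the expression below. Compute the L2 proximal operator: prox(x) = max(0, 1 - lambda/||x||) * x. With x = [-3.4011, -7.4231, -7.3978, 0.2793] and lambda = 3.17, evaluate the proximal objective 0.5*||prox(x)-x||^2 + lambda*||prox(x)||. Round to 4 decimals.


Step 1: Compute ||x||.
||x|| = 11.0216
Step 2: Compute scaling factor.
scale = max(0, 1 - 3.17/11.0216) = 0.7124
Step 3: prox(x) = [-2.4229, -5.2881, -5.2701, 0.199]
||prox(x)|| = 7.8516
Step 4: Proximal objective.
0.5*||prox-x||^2 = 5.0245
lambda*||prox|| = 24.8896
Total = 29.914


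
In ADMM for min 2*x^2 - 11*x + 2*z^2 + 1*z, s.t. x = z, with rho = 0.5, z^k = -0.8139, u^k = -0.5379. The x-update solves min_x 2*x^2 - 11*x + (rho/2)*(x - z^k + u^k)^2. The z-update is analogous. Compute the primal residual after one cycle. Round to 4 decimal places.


ADMM iteration with rho = 0.5, z^k = -0.8139, u^k = -0.5379
Step 1: x-update.
Minimize 2*x^2 - 11*x + (0.5/2)*(x + 0.8139 - 0.5379)^2
FOC: (2*2 + 0.5)*x = 11 + 0.5*(-0.8139 + 0.5379)
x^{k+1} = 2.4138
Step 2: z-update.
Minimize 2*z^2 + 1*z + (0.5/2)*(2.4138 - z - 0.5379)^2
FOC: (2*2 + 0.5)*z = -1 + 0.5*(2.4138 - 0.5379)
z^{k+1} = -0.0138
Step 3: u-update.
u^{k+1} = -0.5379 + 2.4138 + 0.0138 = 1.8897
Step 4: Primal residual = |2.4138 + 0.0138| = 2.4276


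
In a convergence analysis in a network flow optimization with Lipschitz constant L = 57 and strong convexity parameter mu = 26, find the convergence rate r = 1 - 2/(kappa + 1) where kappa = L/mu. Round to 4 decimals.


Step 1: Compute the condition number.
kappa = L/mu = 57/26 = 2.1923
Step 2: Compute the convergence rate.
r = 1 - 2/(kappa + 1) = 1 - 2*mu/(L + mu) = (L - mu)/(L + mu) = 31/83 = 0.3735


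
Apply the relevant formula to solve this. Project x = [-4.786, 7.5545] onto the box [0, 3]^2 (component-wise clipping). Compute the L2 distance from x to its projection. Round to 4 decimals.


Project each component onto [0, 3].
clip(-4.786) = 0.0, clip(7.5545) = 3.0
Projection = [0.0, 3.0]
Squared diffs: [22.9058, 20.7435]
Distance = sqrt(43.6493) = 6.6068


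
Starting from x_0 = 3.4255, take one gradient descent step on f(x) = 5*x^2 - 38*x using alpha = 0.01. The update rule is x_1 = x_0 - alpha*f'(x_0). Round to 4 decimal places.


We compute the gradient at x_0 and apply the update.
f'(x) = 10*x - 38
f'(3.4255) = 10*3.4255 - 38 = -3.745
x_1 = 3.4255 - 0.01*-3.745 = 3.463


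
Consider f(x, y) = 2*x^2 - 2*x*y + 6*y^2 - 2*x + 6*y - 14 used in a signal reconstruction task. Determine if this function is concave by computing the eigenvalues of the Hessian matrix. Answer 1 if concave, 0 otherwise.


The Hessian of f(x,y) = 2*x^2 - 2*x*y + 6*y^2 - 2*x + 6*y - 14 is:
H = [[4, -2], [-2, 12]]
Trace = 4 + 12 = 16
Determinant = 4*12 - (-2)^2 = 44
Discriminant = (16)^2 - 4*44 = 80.0
Eigenvalues: lambda_1 = 3.5279, lambda_2 = 12.4721
The function is not concave.

0


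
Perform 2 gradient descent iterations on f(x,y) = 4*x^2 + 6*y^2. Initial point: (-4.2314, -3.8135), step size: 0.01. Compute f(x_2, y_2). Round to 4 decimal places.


Gradient descent on f(x,y) = 4*x^2 + 6*y^2.
Starting point: (-4.2314, -3.8135), alpha = 0.01
Step 1: grad_x = 2*4*-4.2314 = -33.8512, grad_y = 2*6*-3.8135 = -45.762
  x_1 = -4.2314 - 0.01*-33.8512 = -3.8929
  y_1 = -3.8135 - 0.01*-45.762 = -3.3559
Step 2: grad_x = 2*4*-3.8929 = -31.1431, grad_y = 2*6*-3.3559 = -40.2706
  x_2 = -3.8929 - 0.01*-31.1431 = -3.5815
  y_2 = -3.3559 - 0.01*-40.2706 = -2.9532
f(-3.5815, -2.9532) = 4*(-3.5815)^2 + 6*(-2.9532)^2 = 103.6348


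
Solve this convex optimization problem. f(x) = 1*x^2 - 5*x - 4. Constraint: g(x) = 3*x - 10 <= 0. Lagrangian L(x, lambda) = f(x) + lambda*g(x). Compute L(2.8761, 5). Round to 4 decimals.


Step 1: Evaluate f(x).
f(2.8761) = 1*2.8761^2 - 5*2.8761 - 4 = -10.1085
Step 2: Evaluate g(x).
g(2.8761) = 3*2.8761 - 10 = -1.3717
Step 3: Compute Lagrangian.
L = -10.1085 + 5*-1.3717 = -16.967


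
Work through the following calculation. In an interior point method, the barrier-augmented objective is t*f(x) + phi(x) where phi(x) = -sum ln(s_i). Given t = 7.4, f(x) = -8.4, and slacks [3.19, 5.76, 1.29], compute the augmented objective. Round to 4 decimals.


Step 1: Compute log-barrier.
ln values: [1.16, 1.7509, 0.2546]
phi = -(1.16 + 1.7509 + 0.2546) = -3.1656
Step 2: Compute augmented objective.
t*f(x) = 7.4*-8.4 = -62.16
Total = -62.16 - 3.1656 = -65.3256


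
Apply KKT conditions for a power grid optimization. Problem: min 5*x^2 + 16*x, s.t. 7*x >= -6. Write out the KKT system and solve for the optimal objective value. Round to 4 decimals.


Step 1: Try lambda = 0 (constraint inactive).
x_unc = -16/(2*5) = -1.6
Check: 7*-1.6 = -11.2 < -6 -- violated!
Step 2: Constraint must be active: 7*x = -6
x* = -6/7 = -0.8571 (rounded; the exact value -6/7 is used below)
lambda = (2*5*(-6/7) + 16)/7 = 1.0612
Step 3: Compute optimal value.
f(x*) = 5*(-6/7)^2 + 16*(-6/7) = -10.0408


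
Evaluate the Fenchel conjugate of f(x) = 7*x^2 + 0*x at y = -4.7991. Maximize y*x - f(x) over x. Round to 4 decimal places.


f*(y) = sup_x {y*x - a*x^2 - b*x} = sup_x {(y-b)*x - a*x^2}
FOC: (y - b) - 2a*x = 0 => x* = (y - b)/(2a)
x* = (-4.7991 - 0)/(2*7) = -0.3428
f*(-4.7991) = (y-b)^2/(4a) = (-4.7991 - 0)^2/(4*7)
= 23.0314/28 = 0.8225


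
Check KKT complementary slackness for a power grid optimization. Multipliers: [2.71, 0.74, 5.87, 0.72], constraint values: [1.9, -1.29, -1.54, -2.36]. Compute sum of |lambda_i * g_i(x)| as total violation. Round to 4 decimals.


KKT complementary slackness check:
lambda_1 * g_1 = 2.71 * 1.9 = 5.149
lambda_2 * g_2 = 0.74 * -1.29 = -0.9546
lambda_3 * g_3 = 5.87 * -1.54 = -9.0398
lambda_4 * g_4 = 0.72 * -2.36 = -1.6992
Total violation = 5.149 + 0.9546 + 9.0398 + 1.6992 = 16.8426


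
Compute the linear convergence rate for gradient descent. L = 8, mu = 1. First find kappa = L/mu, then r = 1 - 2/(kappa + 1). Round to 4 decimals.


Step 1: Compute the condition number.
kappa = L/mu = 8/1 = 8.0
Step 2: Compute the convergence rate.
r = 1 - 2/(kappa + 1) = 1 - 2*mu/(L + mu) = (L - mu)/(L + mu) = 7/9 = 0.7778


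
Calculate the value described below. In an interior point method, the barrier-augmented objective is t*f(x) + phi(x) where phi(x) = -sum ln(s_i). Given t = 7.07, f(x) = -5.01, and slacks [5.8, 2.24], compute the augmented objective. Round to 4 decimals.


Step 1: Compute log-barrier.
ln values: [1.7579, 0.8065]
phi = -(1.7579 + 0.8065) = -2.5643
Step 2: Compute augmented objective.
t*f(x) = 7.07*-5.01 = -35.4207
Total = -35.4207 - 2.5643 = -37.985


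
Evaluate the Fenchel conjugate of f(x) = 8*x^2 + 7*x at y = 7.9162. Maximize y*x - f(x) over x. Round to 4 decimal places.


f*(y) = sup_x {y*x - a*x^2 - b*x} = sup_x {(y-b)*x - a*x^2}
FOC: (y - b) - 2a*x = 0 => x* = (y - b)/(2a)
x* = (7.9162 - 7)/(2*8) = 0.0573
f*(7.9162) = (y-b)^2/(4a) = (7.9162 - 7)^2/(4*8)
= 0.8394/32 = 0.0262


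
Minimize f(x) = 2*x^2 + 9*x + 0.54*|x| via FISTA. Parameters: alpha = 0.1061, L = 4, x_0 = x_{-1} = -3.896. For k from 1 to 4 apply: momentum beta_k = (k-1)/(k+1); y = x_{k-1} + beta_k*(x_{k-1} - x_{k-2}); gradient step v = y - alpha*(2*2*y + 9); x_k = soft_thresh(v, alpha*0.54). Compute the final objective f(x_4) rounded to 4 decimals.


FISTA on f(x) = 2*x^2 + 9*x + 0.54*|x|
L = 4, alpha = 0.1061
Iteration 1: beta = 0.0, y = -3.896 + 0.0*(-3.896 + 3.896) = -3.896
  grad(y) = -6.584, v = y - alpha*grad = -3.1974
  prox(v) = soft_thresh(-3.1974, 0.0573) = -3.1401
Iteration 2: beta = 0.3333, y = -3.1401 + 0.3333*(-3.1401 + 3.896) = -2.8882
  grad(y) = -2.5528, v = y - alpha*grad = -2.6173
  prox(v) = soft_thresh(-2.6173, 0.0573) = -2.56
Iteration 3: beta = 0.5, y = -2.56 + 0.5*(-2.56 + 3.1401) = -2.27
  grad(y) = -0.08, v = y - alpha*grad = -2.2615
  prox(v) = soft_thresh(-2.2615, 0.0573) = -2.2042
Iteration 4: beta = 0.6, y = -2.2042 + 0.6*(-2.2042 + 2.56) = -1.9907
  grad(y) = 1.0371, v = y - alpha*grad = -2.1008
  prox(v) = soft_thresh(-2.1008, 0.0573) = -2.0435
f(x_4) = 2*(-2.0435)^2 + 9*(-2.0435) + 0.54*|-2.0435| = -8.9362


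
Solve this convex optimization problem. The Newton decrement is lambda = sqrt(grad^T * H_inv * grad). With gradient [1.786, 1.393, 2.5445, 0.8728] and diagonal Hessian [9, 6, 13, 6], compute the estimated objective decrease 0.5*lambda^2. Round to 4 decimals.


Step 1: H is diagonal, so H^(-1) * g = [0.1984, 0.2322, 0.1957, 0.1455].
Step 2: g^T H^(-1) g = sum_i g_i^2 / H_ii
  = (1.786)^2/9 + (1.393)^2/6 + (2.5445)^2/13 + (0.8728)^2/6
  = 0.3544 + 0.3234 + 0.498 + 0.127 = 1.3028
Step 3: Objective decrease = 0.5 * g^T H^(-1) g = 0.6514


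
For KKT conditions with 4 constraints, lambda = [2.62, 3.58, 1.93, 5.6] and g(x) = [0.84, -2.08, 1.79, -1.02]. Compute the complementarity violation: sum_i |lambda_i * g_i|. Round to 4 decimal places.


KKT complementary slackness check:
lambda_1 * g_1 = 2.62 * 0.84 = 2.2008
lambda_2 * g_2 = 3.58 * -2.08 = -7.4464
lambda_3 * g_3 = 1.93 * 1.79 = 3.4547
lambda_4 * g_4 = 5.6 * -1.02 = -5.712
Total violation = 2.2008 + 7.4464 + 3.4547 + 5.712 = 18.8139


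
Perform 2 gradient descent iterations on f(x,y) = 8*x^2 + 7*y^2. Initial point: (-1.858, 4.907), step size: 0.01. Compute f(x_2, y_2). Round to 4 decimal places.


Gradient descent on f(x,y) = 8*x^2 + 7*y^2.
Starting point: (-1.858, 4.907), alpha = 0.01
Step 1: grad_x = 2*8*-1.858 = -29.728, grad_y = 2*7*4.907 = 68.698
  x_1 = -1.858 - 0.01*-29.728 = -1.5607
  y_1 = 4.907 - 0.01*68.698 = 4.22
Step 2: grad_x = 2*8*-1.5607 = -24.9715, grad_y = 2*7*4.22 = 59.0803
  x_2 = -1.5607 - 0.01*-24.9715 = -1.311
  y_2 = 4.22 - 0.01*59.0803 = 3.6292
f(-1.311, 3.6292) = 8*(-1.311)^2 + 7*3.6292^2 = 105.9484


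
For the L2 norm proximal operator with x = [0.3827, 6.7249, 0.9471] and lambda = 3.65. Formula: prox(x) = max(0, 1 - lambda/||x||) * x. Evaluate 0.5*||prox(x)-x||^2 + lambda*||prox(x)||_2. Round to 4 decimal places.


Step 1: Compute ||x||.
||x|| = 6.802
Step 2: Compute scaling factor.
scale = max(0, 1 - 3.65/6.802) = 0.4634
Step 3: prox(x) = [0.1773, 3.1163, 0.4389]
||prox(x)|| = 3.152
Step 4: Proximal objective.
0.5*||prox-x||^2 = 6.6613
lambda*||prox|| = 11.5048
Total = 18.1662


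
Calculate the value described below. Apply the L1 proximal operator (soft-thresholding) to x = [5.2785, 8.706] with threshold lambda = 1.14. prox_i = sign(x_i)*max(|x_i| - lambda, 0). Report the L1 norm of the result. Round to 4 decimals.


Soft-thresholding with lambda = 1.14:
prox(5.2785) = sign(5.2785)*max(|5.2785| - 1.14, 0) = 4.1385
prox(8.706) = sign(8.706)*max(|8.706| - 1.14, 0) = 7.566
prox(x) = [4.1385, 7.566]
||prox(x)||_1 = 4.1385 + 7.566 = 11.7045


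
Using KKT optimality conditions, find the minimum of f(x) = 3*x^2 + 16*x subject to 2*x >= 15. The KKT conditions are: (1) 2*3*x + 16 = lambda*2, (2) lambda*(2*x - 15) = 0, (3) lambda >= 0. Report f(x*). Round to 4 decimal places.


Step 1: Try lambda = 0 (constraint inactive).
x_unc = -16/(2*3) = -2.6667
Check: 2*-2.6667 = -5.3334 < 15 -- violated!
Step 2: Constraint must be active: 2*x = 15
x* = 15/2 = 7.5
lambda = (2*3*7.5 + 16)/2 = 30.5
Step 3: Compute optimal value.
f(x*) = 3*7.5^2 + 16*7.5 = 288.75


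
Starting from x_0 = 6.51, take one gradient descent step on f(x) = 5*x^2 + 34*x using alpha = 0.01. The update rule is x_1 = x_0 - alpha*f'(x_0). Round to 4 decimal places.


We compute the gradient at x_0 and apply the update.
f'(x) = 10*x + 34
f'(6.51) = 10*6.51 + 34 = 99.1
x_1 = 6.51 - 0.01*99.1 = 5.519


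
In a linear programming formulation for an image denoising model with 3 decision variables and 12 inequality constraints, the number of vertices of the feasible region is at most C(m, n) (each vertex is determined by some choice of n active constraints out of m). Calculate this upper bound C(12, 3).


Each vertex corresponds to some choice of n active constraints out of m, so the number of vertices is at most C(m, n) = m! / (n!(m-n)!).
m = 12, n = 3
Numerator: 12 * 11 * 10
Denominator: 3! = 6
C(12, 3) = 220


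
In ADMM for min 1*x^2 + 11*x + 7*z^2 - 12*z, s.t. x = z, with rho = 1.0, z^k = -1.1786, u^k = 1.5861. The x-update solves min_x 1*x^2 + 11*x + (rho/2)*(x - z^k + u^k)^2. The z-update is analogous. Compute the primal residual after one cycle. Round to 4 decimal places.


ADMM iteration with rho = 1.0, z^k = -1.1786, u^k = 1.5861
Step 1: x-update.
Minimize 1*x^2 + 11*x + (1.0/2)*(x + 1.1786 + 1.5861)^2
FOC: (2*1 + 1.0)*x = -11 + 1.0*(-1.1786 - 1.5861)
x^{k+1} = -4.5882
Step 2: z-update.
Minimize 7*z^2 - 12*z + (1.0/2)*(-4.5882 - z + 1.5861)^2
FOC: (2*7 + 1.0)*z = 12 + 1.0*(-4.5882 + 1.5861)
z^{k+1} = 0.5999
Step 3: u-update.
u^{k+1} = 1.5861 - 4.5882 - 0.5999 = -3.602
Step 4: Primal residual = |-4.5882 - 0.5999| = 5.1881


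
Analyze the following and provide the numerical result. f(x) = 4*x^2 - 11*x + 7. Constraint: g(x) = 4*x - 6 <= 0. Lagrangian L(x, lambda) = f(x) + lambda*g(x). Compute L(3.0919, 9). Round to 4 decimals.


Step 1: Evaluate f(x).
f(3.0919) = 4*3.0919^2 - 11*3.0919 + 7 = 11.2285
Step 2: Evaluate g(x).
g(3.0919) = 4*3.0919 - 6 = 6.3676
Step 3: Compute Lagrangian.
L = 11.2285 + 9*6.3676 = 68.5369


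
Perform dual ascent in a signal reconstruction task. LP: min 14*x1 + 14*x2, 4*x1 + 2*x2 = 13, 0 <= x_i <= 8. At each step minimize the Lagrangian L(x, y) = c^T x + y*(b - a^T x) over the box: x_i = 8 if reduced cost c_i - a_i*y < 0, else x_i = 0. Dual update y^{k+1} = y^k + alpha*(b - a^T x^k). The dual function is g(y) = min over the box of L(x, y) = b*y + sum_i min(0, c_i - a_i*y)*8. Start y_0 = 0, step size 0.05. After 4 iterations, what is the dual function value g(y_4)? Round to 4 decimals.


Dual ascent for LP: min 14*x1 + 14*x2, 4*x1 + 2*x2 = 13, 0 <= x_i <= 8
Step 1: y^k = 0.0, reduced costs: (14.0, 14.0)
  x^k = (0.0, 0.0), subgradient = b - a^T x = 13.0
  y^{k+1} = 0.0 + 0.05*13.0 = 0.65
Step 2: y^k = 0.65, reduced costs: (11.4, 12.7)
  x^k = (0.0, 0.0), subgradient = b - a^T x = 13.0
  y^{k+1} = 0.65 + 0.05*13.0 = 1.3
Step 3: y^k = 1.3, reduced costs: (8.8, 11.4)
  x^k = (0.0, 0.0), subgradient = b - a^T x = 13.0
  y^{k+1} = 1.3 + 0.05*13.0 = 1.95
Step 4: y^k = 1.95, reduced costs: (6.2, 10.1)
  x^k = (0.0, 0.0), subgradient = b - a^T x = 13.0
  y^{k+1} = 1.95 + 0.05*13.0 = 2.6
Dual objective at y_4 = 2.6: reduced costs (3.6, 8.8), box minimizer x = (0.0, 0.0)
g(y_4) = b*y + (c1 - a1*y)*x1 + (c2 - a2*y)*x2 = 13*2.6 + 3.6*0.0 + 8.8*0.0 = 33.8 + 0.0 + 0.0 = 33.8


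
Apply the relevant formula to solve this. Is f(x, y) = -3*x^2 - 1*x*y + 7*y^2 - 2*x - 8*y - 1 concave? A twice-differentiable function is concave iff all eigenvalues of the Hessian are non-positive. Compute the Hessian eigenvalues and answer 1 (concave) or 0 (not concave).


The Hessian of f(x,y) = -3*x^2 - 1*x*y + 7*y^2 - 2*x - 8*y - 1 is:
H = [[-6, -1], [-1, 14]]
Trace = -6 + 14 = 8
Determinant = -6*14 - (-1)^2 = -85
Discriminant = (8)^2 - 4*-85 = 404.0
Eigenvalues: lambda_1 = -6.0499, lambda_2 = 14.0499
The function is not concave.

0


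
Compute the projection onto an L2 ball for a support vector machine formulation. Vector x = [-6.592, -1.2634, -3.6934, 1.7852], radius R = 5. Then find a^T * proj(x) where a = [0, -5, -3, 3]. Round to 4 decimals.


Step 1: Compute ||x|| (intermediates to 6 decimals).
||x|| = sqrt((-6.592)^2 + (-1.2634)^2 + (-3.6934)^2 + 1.7852^2) = 7.866307
Step 2: Project.
Since ||x|| > R, scale = R/||x|| = 5/7.866307 = 0.635622, proj(x) = scale * x
proj(x) = [-4.19002, -0.803045, -2.347606, 1.134712]
Step 3: Dot product.
a^T * proj(x) = 0*(-4.19002) - 5*(-0.803045) - 3*(-2.347606) + 3*1.134712 = 14.4622


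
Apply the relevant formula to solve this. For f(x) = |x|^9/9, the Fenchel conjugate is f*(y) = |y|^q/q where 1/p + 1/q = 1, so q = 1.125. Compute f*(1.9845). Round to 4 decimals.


The conjugate exponent q satisfies 1/p + 1/q = 1.
p = 9, so q = 9/(9 - 1) = 1.125
|y|^q = 1.9845^1.125 = 2.162
f*(1.9845) = 2.162 / 1.125 = 1.9218


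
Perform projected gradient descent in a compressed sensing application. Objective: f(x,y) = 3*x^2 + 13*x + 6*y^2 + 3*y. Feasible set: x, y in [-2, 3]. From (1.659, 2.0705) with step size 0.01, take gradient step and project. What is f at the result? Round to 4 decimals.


Step 1: Compute gradient at (1.659, 2.0705).
grad_x = 2*3*1.659 + 13 = 22.954
grad_y = 2*6*2.0705 + 3 = 27.846
Step 2: Gradient step.
x_raw = 1.659 - 0.01*22.954 = 1.4295
y_raw = 2.0705 - 0.01*27.846 = 1.792
Step 3: Project onto [-2, 3].
x_proj = clip(1.4295) = 1.4295
y_proj = clip(1.792) = 1.792
Step 4: Evaluate f.
f(1.4295, 1.792) = 49.3576


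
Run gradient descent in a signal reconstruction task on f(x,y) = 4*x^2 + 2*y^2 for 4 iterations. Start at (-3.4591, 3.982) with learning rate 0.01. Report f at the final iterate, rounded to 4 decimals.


Gradient descent on f(x,y) = 4*x^2 + 2*y^2.
Starting point: (-3.4591, 3.982), alpha = 0.01
Step 1: grad_x = 2*4*-3.4591 = -27.6728, grad_y = 2*2*3.982 = 15.928
  x_1 = -3.4591 - 0.01*-27.6728 = -3.1824
  y_1 = 3.982 - 0.01*15.928 = 3.8227
Step 2: grad_x = 2*4*-3.1824 = -25.459, grad_y = 2*2*3.8227 = 15.2909
  x_2 = -3.1824 - 0.01*-25.459 = -2.9278
  y_2 = 3.8227 - 0.01*15.2909 = 3.6698
Step 3: grad_x = 2*4*-2.9278 = -23.4223, grad_y = 2*2*3.6698 = 14.6792
  x_3 = -2.9278 - 0.01*-23.4223 = -2.6936
  y_3 = 3.6698 - 0.01*14.6792 = 3.523
Step 4: grad_x = 2*4*-2.6936 = -21.5485, grad_y = 2*2*3.523 = 14.0921
  x_4 = -2.6936 - 0.01*-21.5485 = -2.4781
  y_4 = 3.523 - 0.01*14.0921 = 3.3821
f(-2.4781, 3.3821) = 4*(-2.4781)^2 + 2*3.3821^2 = 47.4406


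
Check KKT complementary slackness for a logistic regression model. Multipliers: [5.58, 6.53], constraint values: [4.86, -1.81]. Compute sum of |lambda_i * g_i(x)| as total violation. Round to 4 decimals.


KKT complementary slackness check:
lambda_1 * g_1 = 5.58 * 4.86 = 27.1188
lambda_2 * g_2 = 6.53 * -1.81 = -11.8193
Total violation = 27.1188 + 11.8193 = 38.9381


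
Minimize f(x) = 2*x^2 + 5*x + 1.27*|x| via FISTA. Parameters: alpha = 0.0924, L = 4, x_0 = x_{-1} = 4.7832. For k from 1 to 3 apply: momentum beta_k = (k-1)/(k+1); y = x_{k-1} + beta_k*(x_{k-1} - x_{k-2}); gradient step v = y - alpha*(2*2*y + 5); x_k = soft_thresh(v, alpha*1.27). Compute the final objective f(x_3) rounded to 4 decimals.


FISTA on f(x) = 2*x^2 + 5*x + 1.27*|x|
L = 4, alpha = 0.0924
Iteration 1: beta = 0.0, y = 4.7832 + 0.0*(4.7832 - 4.7832) = 4.7832
  grad(y) = 24.1328, v = y - alpha*grad = 2.5533
  prox(v) = soft_thresh(2.5533, 0.1173) = 2.436
Iteration 2: beta = 0.3333, y = 2.436 + 0.3333*(2.436 - 4.7832) = 1.6536
  grad(y) = 11.6143, v = y - alpha*grad = 0.5804
  prox(v) = soft_thresh(0.5804, 0.1173) = 0.4631
Iteration 3: beta = 0.5, y = 0.4631 + 0.5*(0.4631 - 2.436) = -0.5234
  grad(y) = 2.9064, v = y - alpha*grad = -0.7919
  prox(v) = soft_thresh(-0.7919, 0.1173) = -0.6746
f(x_3) = 2*(-0.6746)^2 + 5*(-0.6746) + 1.27*|-0.6746| = -1.6061


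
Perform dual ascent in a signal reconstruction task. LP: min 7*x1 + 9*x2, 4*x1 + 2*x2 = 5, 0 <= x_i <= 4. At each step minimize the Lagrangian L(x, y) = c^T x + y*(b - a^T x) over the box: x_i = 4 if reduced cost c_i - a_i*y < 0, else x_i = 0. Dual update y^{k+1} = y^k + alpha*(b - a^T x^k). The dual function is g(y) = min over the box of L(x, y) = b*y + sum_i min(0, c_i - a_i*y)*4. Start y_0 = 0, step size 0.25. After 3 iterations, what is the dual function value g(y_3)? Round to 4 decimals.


Dual ascent for LP: min 7*x1 + 9*x2, 4*x1 + 2*x2 = 5, 0 <= x_i <= 4
Step 1: y^k = 0.0, reduced costs: (7.0, 9.0)
  x^k = (0.0, 0.0), subgradient = b - a^T x = 5.0
  y^{k+1} = 0.0 + 0.25*5.0 = 1.25
Step 2: y^k = 1.25, reduced costs: (2.0, 6.5)
  x^k = (0.0, 0.0), subgradient = b - a^T x = 5.0
  y^{k+1} = 1.25 + 0.25*5.0 = 2.5
Step 3: y^k = 2.5, reduced costs: (-3.0, 4.0)
  x^k = (4.0, 0.0), subgradient = b - a^T x = -11.0
  y^{k+1} = 2.5 + 0.25*-11.0 = -0.25
Dual objective at y_3 = -0.25: reduced costs (8.0, 9.5), box minimizer x = (0.0, 0.0)
g(y_3) = b*y + (c1 - a1*y)*x1 + (c2 - a2*y)*x2 = 5*(-0.25) + 8.0*0.0 + 9.5*0.0 = -1.25 + 0.0 + 0.0 = -1.25


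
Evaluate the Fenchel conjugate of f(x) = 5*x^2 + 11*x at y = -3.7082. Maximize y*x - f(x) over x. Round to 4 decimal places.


f*(y) = sup_x {y*x - a*x^2 - b*x} = sup_x {(y-b)*x - a*x^2}
FOC: (y - b) - 2a*x = 0 => x* = (y - b)/(2a)
x* = (-3.7082 - 11)/(2*5) = -1.4708
f*(-3.7082) = (y-b)^2/(4a) = (-3.7082 - 11)^2/(4*5)
= 216.3311/20 = 10.8166


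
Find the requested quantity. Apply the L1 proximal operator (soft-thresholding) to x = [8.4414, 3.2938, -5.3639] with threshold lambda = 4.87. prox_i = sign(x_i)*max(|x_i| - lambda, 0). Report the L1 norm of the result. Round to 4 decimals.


Soft-thresholding with lambda = 4.87:
prox(8.4414) = sign(8.4414)*max(|8.4414| - 4.87, 0) = 3.5714
prox(3.2938) = sign(3.2938)*max(|3.2938| - 4.87, 0) = 0.0
prox(-5.3639) = sign(-5.3639)*max(|-5.3639| - 4.87, 0) = -0.4939
prox(x) = [3.5714, 0.0, -0.4939]
||prox(x)||_1 = 3.5714 + 0.0 + 0.4939 = 4.0653


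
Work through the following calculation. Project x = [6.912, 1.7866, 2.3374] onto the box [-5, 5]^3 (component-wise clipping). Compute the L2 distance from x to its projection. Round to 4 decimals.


Project each component onto [-5, 5].
clip(6.912) = 5.0, clip(1.7866) = 1.7866, clip(2.3374) = 2.3374
Projection = [5.0, 1.7866, 2.3374]
Squared diffs: [3.6557, 0.0, 0.0]
Distance = sqrt(3.6557) = 1.912


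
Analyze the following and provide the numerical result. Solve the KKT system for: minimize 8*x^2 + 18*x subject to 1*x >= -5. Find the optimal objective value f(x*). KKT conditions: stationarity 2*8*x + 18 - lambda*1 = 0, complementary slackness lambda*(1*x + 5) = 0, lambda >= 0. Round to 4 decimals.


Step 1: Try lambda = 0 (constraint inactive).
Stationarity: 2*8*x + 18 = 0
x* = -18/(2*8) = -1.125
Check constraint: 1*-1.125 = -1.125 >= -5 -- satisfied.
Step 2: Compute optimal value.
f(x*) = 8*(-1.125)^2 + 18*(-1.125) = -10.125


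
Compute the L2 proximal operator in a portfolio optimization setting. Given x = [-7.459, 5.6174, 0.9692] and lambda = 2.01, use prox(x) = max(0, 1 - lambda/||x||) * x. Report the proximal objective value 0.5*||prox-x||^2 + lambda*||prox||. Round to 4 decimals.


Step 1: Compute ||x||.
||x|| = 9.3878
Step 2: Compute scaling factor.
scale = max(0, 1 - 2.01/9.3878) = 0.7859
Step 3: prox(x) = [-5.862, 4.4147, 0.7617]
||prox(x)|| = 7.3778
Step 4: Proximal objective.
0.5*||prox-x||^2 = 2.0201
lambda*||prox|| = 14.8294
Total = 16.8495


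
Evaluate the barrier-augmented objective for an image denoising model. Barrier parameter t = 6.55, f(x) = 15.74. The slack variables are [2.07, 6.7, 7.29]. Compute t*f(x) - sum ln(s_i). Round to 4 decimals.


Step 1: Compute log-barrier.
ln values: [0.7275, 1.9021, 1.9865]
phi = -(0.7275 + 1.9021 + 1.9865) = -4.6162
Step 2: Compute augmented objective.
t*f(x) = 6.55*15.74 = 103.097
Total = 103.097 - 4.6162 = 98.4808


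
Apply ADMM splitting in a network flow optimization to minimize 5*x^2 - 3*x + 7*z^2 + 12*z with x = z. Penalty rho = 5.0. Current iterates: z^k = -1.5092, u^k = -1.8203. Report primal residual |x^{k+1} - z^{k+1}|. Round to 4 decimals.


ADMM iteration with rho = 5.0, z^k = -1.5092, u^k = -1.8203
Step 1: x-update.
Minimize 5*x^2 - 3*x + (5.0/2)*(x + 1.5092 - 1.8203)^2
FOC: (2*5 + 5.0)*x = 3 + 5.0*(-1.5092 + 1.8203)
x^{k+1} = 0.3037
Step 2: z-update.
Minimize 7*z^2 + 12*z + (5.0/2)*(0.3037 - z - 1.8203)^2
FOC: (2*7 + 5.0)*z = -12 + 5.0*(0.3037 - 1.8203)
z^{k+1} = -1.0307
Step 3: u-update.
u^{k+1} = -1.8203 + 0.3037 + 1.0307 = -0.4859
Step 4: Primal residual = |0.3037 + 1.0307| = 1.3344


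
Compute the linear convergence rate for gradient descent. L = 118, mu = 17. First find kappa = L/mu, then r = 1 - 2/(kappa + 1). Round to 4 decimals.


Step 1: Compute the condition number.
kappa = L/mu = 118/17 = 6.9412
Step 2: Compute the convergence rate.
r = 1 - 2/(kappa + 1) = 1 - 2*mu/(L + mu) = (L - mu)/(L + mu) = 101/135 = 0.7481


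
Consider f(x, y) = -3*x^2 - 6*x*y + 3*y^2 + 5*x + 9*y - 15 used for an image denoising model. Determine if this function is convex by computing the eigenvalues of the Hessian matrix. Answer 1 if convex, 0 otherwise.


The Hessian of f(x,y) = -3*x^2 - 6*x*y + 3*y^2 + 5*x + 9*y - 15 is:
H = [[-6, -6], [-6, 6]]
Trace = -6 + 6 = 0
Determinant = -6*6 - (-6)^2 = -72
Discriminant = (0)^2 - 4*-72 = 288.0
Eigenvalues: lambda_1 = -8.4853, lambda_2 = 8.4853
The function is not convex.

0


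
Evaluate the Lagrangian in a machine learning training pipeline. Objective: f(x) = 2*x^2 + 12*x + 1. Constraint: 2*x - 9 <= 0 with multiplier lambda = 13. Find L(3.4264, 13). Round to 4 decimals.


Step 1: Evaluate f(x).
f(3.4264) = 2*3.4264^2 + 12*3.4264 + 1 = 65.5972
Step 2: Evaluate g(x).
g(3.4264) = 2*3.4264 - 9 = -2.1472
Step 3: Compute Lagrangian.
L = 65.5972 + 13*-2.1472 = 37.6836


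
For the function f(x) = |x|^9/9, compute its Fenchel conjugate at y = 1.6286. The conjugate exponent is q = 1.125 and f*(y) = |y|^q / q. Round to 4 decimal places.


The conjugate exponent q satisfies 1/p + 1/q = 1.
p = 9, so q = 9/(9 - 1) = 1.125
|y|^q = 1.6286^1.125 = 1.731
f*(1.6286) = 1.731 / 1.125 = 1.5386


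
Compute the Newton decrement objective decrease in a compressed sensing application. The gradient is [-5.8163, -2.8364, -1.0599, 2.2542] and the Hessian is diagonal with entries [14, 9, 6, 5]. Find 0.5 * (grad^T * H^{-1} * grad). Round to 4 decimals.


Step 1: H is diagonal, so H^(-1) * g = [-0.4155, -0.3152, -0.1767, 0.4508].
Step 2: g^T H^(-1) g = sum_i g_i^2 / H_ii
  = (-5.8163)^2/14 + (-2.8364)^2/9 + (-1.0599)^2/6 + (2.2542)^2/5
  = 2.4164 + 0.8939 + 0.1872 + 1.0163 = 4.5138
Step 3: Objective decrease = 0.5 * g^T H^(-1) g = 2.2569


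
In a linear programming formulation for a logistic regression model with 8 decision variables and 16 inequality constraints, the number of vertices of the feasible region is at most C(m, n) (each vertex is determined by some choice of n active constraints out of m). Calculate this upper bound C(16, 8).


Each vertex corresponds to some choice of n active constraints out of m, so the number of vertices is at most C(m, n) = m! / (n!(m-n)!).
m = 16, n = 8
Numerator: 16 * 15 * 14 * 13 * 12 * 11 * 10 * 9
Denominator: 8! = 40320
C(16, 8) = 12870


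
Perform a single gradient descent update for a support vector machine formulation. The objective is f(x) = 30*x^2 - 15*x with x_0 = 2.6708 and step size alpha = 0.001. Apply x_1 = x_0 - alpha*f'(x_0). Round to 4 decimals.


We compute the gradient at x_0 and apply the update.
f'(x) = 60*x - 15
f'(2.6708) = 60*2.6708 - 15 = 145.248
x_1 = 2.6708 - 0.001*145.248 = 2.5256


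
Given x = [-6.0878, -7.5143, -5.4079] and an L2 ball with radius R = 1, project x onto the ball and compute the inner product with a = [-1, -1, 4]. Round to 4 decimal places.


Step 1: Compute ||x|| (intermediates to 6 decimals).
||x|| = sqrt((-6.0878)^2 + (-7.5143)^2 + (-5.4079)^2) = 11.080225
Step 2: Project.
Since ||x|| > R, scale = R/||x|| = 1/11.080225 = 0.090251, proj(x) = scale * x
proj(x) = [-0.54943, -0.678173, -0.488068]
Step 3: Dot product.
a^T * proj(x) = -1*(-0.54943) - 1*(-0.678173) + 4*(-0.488068) = -0.7247


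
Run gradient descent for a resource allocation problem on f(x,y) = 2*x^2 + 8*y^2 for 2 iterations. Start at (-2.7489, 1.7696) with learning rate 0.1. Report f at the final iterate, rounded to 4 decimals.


Gradient descent on f(x,y) = 2*x^2 + 8*y^2.
Starting point: (-2.7489, 1.7696), alpha = 0.1
Step 1: grad_x = 2*2*-2.7489 = -10.9956, grad_y = 2*8*1.7696 = 28.3136
  x_1 = -2.7489 - 0.1*-10.9956 = -1.6493
  y_1 = 1.7696 - 0.1*28.3136 = -1.0618
Step 2: grad_x = 2*2*-1.6493 = -6.5974, grad_y = 2*8*-1.0618 = -16.9882
  x_2 = -1.6493 - 0.1*-6.5974 = -0.9896
  y_2 = -1.0618 - 0.1*-16.9882 = 0.6371
f(-0.9896, 0.6371) = 2*(-0.9896)^2 + 8*0.6371^2 = 5.2054


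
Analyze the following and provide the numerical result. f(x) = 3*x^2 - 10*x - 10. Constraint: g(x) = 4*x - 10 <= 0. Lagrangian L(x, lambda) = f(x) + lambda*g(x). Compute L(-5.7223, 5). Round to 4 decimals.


Step 1: Evaluate f(x).
f(-5.7223) = 3*(-5.7223)^2 - 10*(-5.7223) - 10 = 145.4572
Step 2: Evaluate g(x).
g(-5.7223) = 4*-5.7223 - 10 = -32.8892
Step 3: Compute Lagrangian.
L = 145.4572 + 5*-32.8892 = -18.9888


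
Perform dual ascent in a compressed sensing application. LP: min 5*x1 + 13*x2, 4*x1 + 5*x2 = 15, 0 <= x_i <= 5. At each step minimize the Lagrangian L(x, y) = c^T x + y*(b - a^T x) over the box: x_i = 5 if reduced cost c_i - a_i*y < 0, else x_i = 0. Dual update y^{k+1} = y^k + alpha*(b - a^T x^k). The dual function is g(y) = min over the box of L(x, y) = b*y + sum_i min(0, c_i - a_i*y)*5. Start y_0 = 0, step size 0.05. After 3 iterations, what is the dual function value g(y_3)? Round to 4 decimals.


Dual ascent for LP: min 5*x1 + 13*x2, 4*x1 + 5*x2 = 15, 0 <= x_i <= 5
Step 1: y^k = 0.0, reduced costs: (5.0, 13.0)
  x^k = (0.0, 0.0), subgradient = b - a^T x = 15.0
  y^{k+1} = 0.0 + 0.05*15.0 = 0.75
Step 2: y^k = 0.75, reduced costs: (2.0, 9.25)
  x^k = (0.0, 0.0), subgradient = b - a^T x = 15.0
  y^{k+1} = 0.75 + 0.05*15.0 = 1.5
Step 3: y^k = 1.5, reduced costs: (-1.0, 5.5)
  x^k = (5.0, 0.0), subgradient = b - a^T x = -5.0
  y^{k+1} = 1.5 + 0.05*-5.0 = 1.25
Dual objective at y_3 = 1.25: reduced costs (0.0, 6.75), box minimizer x = (0.0, 0.0)
g(y_3) = b*y + (c1 - a1*y)*x1 + (c2 - a2*y)*x2 = 15*1.25 + 0.0*0.0 + 6.75*0.0 = 18.75 + 0.0 + 0.0 = 18.75


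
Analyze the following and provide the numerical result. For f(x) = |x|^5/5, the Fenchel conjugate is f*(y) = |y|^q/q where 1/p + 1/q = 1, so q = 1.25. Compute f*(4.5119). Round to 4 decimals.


The conjugate exponent q satisfies 1/p + 1/q = 1.
p = 5, so q = 5/(5 - 1) = 1.25
|y|^q = 4.5119^1.25 = 6.5758
f*(4.5119) = 6.5758 / 1.25 = 5.2606


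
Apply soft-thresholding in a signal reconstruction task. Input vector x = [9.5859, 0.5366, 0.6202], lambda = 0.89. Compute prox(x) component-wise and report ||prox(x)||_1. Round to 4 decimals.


Soft-thresholding with lambda = 0.89:
prox(9.5859) = sign(9.5859)*max(|9.5859| - 0.89, 0) = 8.6959
prox(0.5366) = sign(0.5366)*max(|0.5366| - 0.89, 0) = 0.0
prox(0.6202) = sign(0.6202)*max(|0.6202| - 0.89, 0) = 0.0
prox(x) = [8.6959, 0.0, 0.0]
||prox(x)||_1 = 8.6959 + 0.0 + 0.0 = 8.6959


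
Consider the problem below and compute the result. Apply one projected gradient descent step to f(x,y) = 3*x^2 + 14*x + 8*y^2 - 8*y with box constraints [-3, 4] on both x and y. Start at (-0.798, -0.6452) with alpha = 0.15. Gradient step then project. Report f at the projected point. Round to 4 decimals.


Step 1: Compute gradient at (-0.798, -0.6452).
grad_x = 2*3*-0.798 + 14 = 9.212
grad_y = 2*8*-0.6452 - 8 = -18.3232
Step 2: Gradient step.
x_raw = -0.798 - 0.15*9.212 = -2.1798
y_raw = -0.6452 - 0.15*-18.3232 = 2.1033
Step 3: Project onto [-3, 4].
x_proj = clip(-2.1798) = -2.1798
y_proj = clip(2.1033) = 2.1033
Step 4: Evaluate f.
f(-2.1798, 2.1033) = 2.3014


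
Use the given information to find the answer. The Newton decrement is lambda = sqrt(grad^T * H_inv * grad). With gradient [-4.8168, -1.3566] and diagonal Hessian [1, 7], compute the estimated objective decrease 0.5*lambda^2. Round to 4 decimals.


Step 1: H is diagonal, so H^(-1) * g = [-4.8168, -0.1938].
Step 2: g^T H^(-1) g = sum_i g_i^2 / H_ii
  = (-4.8168)^2/1 + (-1.3566)^2/7
  = 23.2016 + 0.2629 = 23.4645
Step 3: Objective decrease = 0.5 * g^T H^(-1) g = 11.7322


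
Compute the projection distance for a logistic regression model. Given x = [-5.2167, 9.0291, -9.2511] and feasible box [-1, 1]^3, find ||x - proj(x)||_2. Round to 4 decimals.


Project each component onto [-1, 1].
clip(-5.2167) = -1.0, clip(9.0291) = 1.0, clip(-9.2511) = -1.0
Projection = [-1.0, 1.0, -1.0]
Squared diffs: [17.7806, 64.4664, 68.0807]
Distance = sqrt(150.3277) = 12.2608


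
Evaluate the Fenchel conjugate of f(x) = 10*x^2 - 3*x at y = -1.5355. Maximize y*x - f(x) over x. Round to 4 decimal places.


f*(y) = sup_x {y*x - a*x^2 - b*x} = sup_x {(y-b)*x - a*x^2}
FOC: (y - b) - 2a*x = 0 => x* = (y - b)/(2a)
x* = (-1.5355 + 3)/(2*10) = 0.0732
f*(-1.5355) = (y-b)^2/(4a) = (-1.5355 + 3)^2/(4*10)
= 2.1448/40 = 0.0536


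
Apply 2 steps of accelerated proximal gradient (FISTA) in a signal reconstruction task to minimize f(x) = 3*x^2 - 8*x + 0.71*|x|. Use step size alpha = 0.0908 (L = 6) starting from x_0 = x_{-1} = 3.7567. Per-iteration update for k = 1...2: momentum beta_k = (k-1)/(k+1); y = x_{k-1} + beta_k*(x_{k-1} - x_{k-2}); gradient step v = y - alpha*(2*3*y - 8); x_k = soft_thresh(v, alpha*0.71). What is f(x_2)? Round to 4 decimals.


FISTA on f(x) = 3*x^2 - 8*x + 0.71*|x|
L = 6, alpha = 0.0908
Iteration 1: beta = 0.0, y = 3.7567 + 0.0*(3.7567 - 3.7567) = 3.7567
  grad(y) = 14.5402, v = y - alpha*grad = 2.4364
  prox(v) = soft_thresh(2.4364, 0.0645) = 2.372
Iteration 2: beta = 0.3333, y = 2.372 + 0.3333*(2.372 - 3.7567) = 1.9104
  grad(y) = 3.4625, v = y - alpha*grad = 1.596
  prox(v) = soft_thresh(1.596, 0.0645) = 1.5316
f(x_2) = 3*1.5316^2 - 8*1.5316 + 0.71*|1.5316| = -4.1281


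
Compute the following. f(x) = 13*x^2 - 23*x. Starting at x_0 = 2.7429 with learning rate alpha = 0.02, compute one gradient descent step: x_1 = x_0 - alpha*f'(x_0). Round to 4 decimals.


We compute the gradient at x_0 and apply the update.
f'(x) = 26*x - 23
f'(2.7429) = 26*2.7429 - 23 = 48.3154
x_1 = 2.7429 - 0.02*48.3154 = 1.7766


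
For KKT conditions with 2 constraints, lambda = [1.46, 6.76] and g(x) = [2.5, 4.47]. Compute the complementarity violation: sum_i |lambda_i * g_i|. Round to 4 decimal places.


KKT complementary slackness check:
lambda_1 * g_1 = 1.46 * 2.5 = 3.65
lambda_2 * g_2 = 6.76 * 4.47 = 30.2172
Total violation = 3.65 + 30.2172 = 33.8672


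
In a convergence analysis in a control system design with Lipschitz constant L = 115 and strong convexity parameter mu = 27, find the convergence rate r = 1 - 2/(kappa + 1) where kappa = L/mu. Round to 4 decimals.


Step 1: Compute the condition number.
kappa = L/mu = 115/27 = 4.2593
Step 2: Compute the convergence rate.
r = 1 - 2/(kappa + 1) = 1 - 2*mu/(L + mu) = (L - mu)/(L + mu) = 88/142 = 0.6197


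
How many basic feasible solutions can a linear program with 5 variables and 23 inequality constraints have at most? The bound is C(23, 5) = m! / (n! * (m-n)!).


Each vertex corresponds to some choice of n active constraints out of m, so the number of vertices is at most C(m, n) = m! / (n!(m-n)!).
m = 23, n = 5
Numerator: 23 * 22 * 21 * 20 * 19
Denominator: 5! = 120
C(23, 5) = 33649


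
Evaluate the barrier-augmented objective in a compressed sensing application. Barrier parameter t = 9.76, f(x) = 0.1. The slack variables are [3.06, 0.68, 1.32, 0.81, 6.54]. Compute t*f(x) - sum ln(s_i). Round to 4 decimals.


Step 1: Compute log-barrier.
ln values: [1.1184, -0.3857, 0.2776, -0.2107, 1.8779]
phi = -(1.1184 - 0.3857 + 0.2776 - 0.2107 + 1.8779) = -2.6776
Step 2: Compute augmented objective.
t*f(x) = 9.76*0.1 = 0.976
Total = 0.976 - 2.6776 = -1.7016


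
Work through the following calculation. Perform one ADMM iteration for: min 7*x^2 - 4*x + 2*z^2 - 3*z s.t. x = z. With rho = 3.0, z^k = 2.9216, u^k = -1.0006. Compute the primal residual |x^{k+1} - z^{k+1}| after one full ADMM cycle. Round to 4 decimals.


ADMM iteration with rho = 3.0, z^k = 2.9216, u^k = -1.0006
Step 1: x-update.
Minimize 7*x^2 - 4*x + (3.0/2)*(x - 2.9216 - 1.0006)^2
FOC: (2*7 + 3.0)*x = 4 + 3.0*(2.9216 + 1.0006)
x^{k+1} = 0.9274
Step 2: z-update.
Minimize 2*z^2 - 3*z + (3.0/2)*(0.9274 - z - 1.0006)^2
FOC: (2*2 + 3.0)*z = 3 + 3.0*(0.9274 - 1.0006)
z^{k+1} = 0.3972
Step 3: u-update.
u^{k+1} = -1.0006 + 0.9274 - 0.3972 = -0.4704
Step 4: Primal residual = |0.9274 - 0.3972| = 0.5302


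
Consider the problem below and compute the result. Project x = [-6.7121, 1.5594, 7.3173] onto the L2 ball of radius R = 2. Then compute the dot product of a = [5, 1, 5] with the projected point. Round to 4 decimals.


Step 1: Compute ||x|| (intermediates to 6 decimals).
||x|| = sqrt((-6.7121)^2 + 1.5594^2 + 7.3173^2) = 10.051214
Step 2: Project.
Since ||x|| > R, scale = R/||x|| = 2/10.051214 = 0.198981, proj(x) = scale * x
proj(x) = [-1.33558, 0.310291, 1.456004]
Step 3: Dot product.
a^T * proj(x) = 5*(-1.33558) + 1*0.310291 + 5*1.456004 = 0.9124


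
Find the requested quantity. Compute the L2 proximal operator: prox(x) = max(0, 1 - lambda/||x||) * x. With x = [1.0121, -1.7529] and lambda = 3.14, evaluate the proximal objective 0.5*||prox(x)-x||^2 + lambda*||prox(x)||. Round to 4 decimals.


Step 1: Compute ||x||.
||x|| = 2.0241
Step 2: Compute scaling factor.
scale = max(0, 1 - 3.14/2.0241) = 0.0
Step 3: prox(x) = [0.0, -0.0]
||prox(x)|| = 0.0
Step 4: Proximal objective.
0.5*||prox-x||^2 = 2.0485
lambda*||prox|| = 0.0
Total = 2.0485


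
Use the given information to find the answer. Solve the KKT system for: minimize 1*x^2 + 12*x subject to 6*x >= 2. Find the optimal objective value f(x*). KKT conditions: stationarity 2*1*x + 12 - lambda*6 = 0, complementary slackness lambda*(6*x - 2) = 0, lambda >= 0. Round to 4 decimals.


Step 1: Try lambda = 0 (constraint inactive).
x_unc = -12/(2*1) = -6.0
Check: 6*-6.0 = -36.0 < 2 -- violated!
Step 2: Constraint must be active: 6*x = 2
x* = 2/6 = 1/3 = 0.3333 (rounded; the exact value 1/3 is used below)
lambda = (2*1*(1/3) + 12)/6 = 2.1111
Step 3: Compute optimal value.
f(x*) = 1*(1/3)^2 + 12*(1/3) = 4.1111


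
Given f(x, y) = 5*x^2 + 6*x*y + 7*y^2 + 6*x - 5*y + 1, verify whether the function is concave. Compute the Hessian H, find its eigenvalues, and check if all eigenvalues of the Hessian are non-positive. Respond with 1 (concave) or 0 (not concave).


The Hessian of f(x,y) = 5*x^2 + 6*x*y + 7*y^2 + 6*x - 5*y + 1 is:
H = [[10, 6], [6, 14]]
Trace = 10 + 14 = 24
Determinant = 10*14 - (6)^2 = 104
Discriminant = (24)^2 - 4*104 = 160.0
Eigenvalues: lambda_1 = 5.6754, lambda_2 = 18.3246
The function is not concave.

0


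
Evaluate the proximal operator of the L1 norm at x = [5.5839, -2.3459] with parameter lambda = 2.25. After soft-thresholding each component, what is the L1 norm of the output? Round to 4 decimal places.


Soft-thresholding with lambda = 2.25:
prox(5.5839) = sign(5.5839)*max(|5.5839| - 2.25, 0) = 3.3339
prox(-2.3459) = sign(-2.3459)*max(|-2.3459| - 2.25, 0) = -0.0959
prox(x) = [3.3339, -0.0959]
||prox(x)||_1 = 3.3339 + 0.0959 = 3.4298


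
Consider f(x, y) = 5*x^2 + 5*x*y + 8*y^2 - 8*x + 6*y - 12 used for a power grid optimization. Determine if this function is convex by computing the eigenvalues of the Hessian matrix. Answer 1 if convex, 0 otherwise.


The Hessian of f(x,y) = 5*x^2 + 5*x*y + 8*y^2 - 8*x + 6*y - 12 is:
H = [[10, 5], [5, 16]]
Trace = 10 + 16 = 26
Determinant = 10*16 - (5)^2 = 135
Discriminant = (26)^2 - 4*135 = 136.0
Eigenvalues: lambda_1 = 7.169, lambda_2 = 18.831
The function is convex.

1


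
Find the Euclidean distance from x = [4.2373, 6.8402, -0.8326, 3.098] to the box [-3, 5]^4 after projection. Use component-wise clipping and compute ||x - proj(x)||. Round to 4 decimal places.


Project each component onto [-3, 5].
clip(4.2373) = 4.2373, clip(6.8402) = 5.0, clip(-0.8326) = -0.8326, clip(3.098) = 3.098
Projection = [4.2373, 5.0, -0.8326, 3.098]
Squared diffs: [0.0, 3.3863, 0.0, 0.0]
Distance = sqrt(3.3863) = 1.8402


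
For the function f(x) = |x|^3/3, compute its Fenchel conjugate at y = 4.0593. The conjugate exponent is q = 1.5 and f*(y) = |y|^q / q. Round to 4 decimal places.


The conjugate exponent q satisfies 1/p + 1/q = 1.
p = 3, so q = 3/(3 - 1) = 1.5
|y|^q = 4.0593^1.5 = 8.1786
f*(4.0593) = 8.1786 / 1.5 = 5.4524


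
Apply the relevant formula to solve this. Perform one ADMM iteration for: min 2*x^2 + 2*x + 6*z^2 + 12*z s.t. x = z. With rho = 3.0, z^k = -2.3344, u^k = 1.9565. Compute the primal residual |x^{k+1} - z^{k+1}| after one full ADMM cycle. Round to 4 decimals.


ADMM iteration with rho = 3.0, z^k = -2.3344, u^k = 1.9565
Step 1: x-update.
Minimize 2*x^2 + 2*x + (3.0/2)*(x + 2.3344 + 1.9565)^2
FOC: (2*2 + 3.0)*x = -2 + 3.0*(-2.3344 - 1.9565)
x^{k+1} = -2.1247
Step 2: z-update.
Minimize 6*z^2 + 12*z + (3.0/2)*(-2.1247 - z + 1.9565)^2
FOC: (2*6 + 3.0)*z = -12 + 3.0*(-2.1247 + 1.9565)
z^{k+1} = -0.8336
Step 3: u-update.
u^{k+1} = 1.9565 - 2.1247 + 0.8336 = 0.6655
Step 4: Primal residual = |-2.1247 + 0.8336| = 1.291
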